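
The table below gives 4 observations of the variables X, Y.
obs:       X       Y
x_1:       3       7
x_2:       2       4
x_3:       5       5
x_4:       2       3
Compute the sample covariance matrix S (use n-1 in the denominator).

Step 1 — column means:
  mean(X) = (3 + 2 + 5 + 2) / 4 = 12/4 = 3
  mean(Y) = (7 + 4 + 5 + 3) / 4 = 19/4 = 4.75

Step 2 — sample covariance S[i,j] = (1/(n-1)) · Σ_k (x_{k,i} - mean_i) · (x_{k,j} - mean_j), with n-1 = 3.
  S[X,X] = ((0)·(0) + (-1)·(-1) + (2)·(2) + (-1)·(-1)) / 3 = 6/3 = 2
  S[X,Y] = ((0)·(2.25) + (-1)·(-0.75) + (2)·(0.25) + (-1)·(-1.75)) / 3 = 3/3 = 1
  S[Y,Y] = ((2.25)·(2.25) + (-0.75)·(-0.75) + (0.25)·(0.25) + (-1.75)·(-1.75)) / 3 = 8.75/3 = 2.9167

S is symmetric (S[j,i] = S[i,j]). Assembling:

S = [[2, 1],
 [1, 2.9167]]


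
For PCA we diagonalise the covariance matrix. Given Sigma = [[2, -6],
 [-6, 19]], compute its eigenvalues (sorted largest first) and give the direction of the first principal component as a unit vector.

Step 1 — characteristic polynomial of 2×2 Sigma:
  det(Sigma - λI) = λ² - trace · λ + det = 0.
  trace = 2 + 19 = 21, det = 2·19 - (-6)² = 2.
Step 2 — discriminant:
  Δ = trace² - 4·det = 441 - 8 = 433.
Step 3 — eigenvalues:
  λ = (trace ± √Δ)/2 = (21 ± 20.8087)/2,
  λ_1 = 20.9043,  λ_2 = 0.0957.

Step 4 — unit eigenvector for λ_1: solve (Sigma - λ_1 I)v = 0. First row:
  (2 - 20.9043)·v_x + (-6)·v_y = 0, i.e. (-18.9043)·v_x + (-6)·v_y = 0,
  so v ∝ (b, λ_1 - a) = (-6, 18.9043); multiply by -1 so the first entry is positive: u = (6, -18.9043).
  ||u|| = √((6)² + (-18.9043)²) = √(393.3735) ≈ 19.8336,
  v_1 = u/||u|| ≈ (0.3025, -0.9531) (||v_1|| = 1).

λ_1 = 20.9043,  λ_2 = 0.0957;  v_1 ≈ (0.3025, -0.9531)


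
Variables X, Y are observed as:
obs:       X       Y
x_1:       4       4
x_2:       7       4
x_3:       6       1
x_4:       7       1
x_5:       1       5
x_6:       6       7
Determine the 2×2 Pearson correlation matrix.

Step 1 — column means:
  mean(X) = (4 + 7 + 6 + 7 + 1 + 6) / 6 = 31/6 = 5.1667
  mean(Y) = (4 + 4 + 1 + 1 + 5 + 7) / 6 = 22/6 = 3.6667

Step 2 — sample variances and covariances s[i,j] = (1/(n-1)) · Σ_k (x_{k,i} - mean_i) · (x_{k,j} - mean_j), with n-1 = 5:
  s[X,X] = ((-1.1667)·(-1.1667) + (1.8333)·(1.8333) + (0.8333)·(0.8333) + (1.8333)·(1.8333) + (-4.1667)·(-4.1667) + (0.8333)·(0.8333)) / 5 = 26.8333/5 = 5.3667
  s[X,Y] = ((-1.1667)·(0.3333) + (1.8333)·(0.3333) + (0.8333)·(-2.6667) + (1.8333)·(-2.6667) + (-4.1667)·(1.3333) + (0.8333)·(3.3333)) / 5 = -9.6667/5 = -1.9333
  s[Y,Y] = ((0.3333)·(0.3333) + (0.3333)·(0.3333) + (-2.6667)·(-2.6667) + (-2.6667)·(-2.6667) + (1.3333)·(1.3333) + (3.3333)·(3.3333)) / 5 = 27.3333/5 = 5.4667
  Sample standard deviations s_i = √(s[i,i]):
  s(X) = √(5.3667) = 2.3166
  s(Y) = √(5.4667) = 2.3381

Step 3 — r_{ij} = s_{ij} / (s_i · s_j):
  r[X,X] = 1 (diagonal).
  r[X,Y] = -1.9333 / (2.3166 · 2.3381) = -1.9333 / 5.4164 = -0.3569
  r[Y,Y] = 1 (diagonal).

R is symmetric with unit diagonal. Assembling:

R = [[1, -0.3569],
 [-0.3569, 1]]


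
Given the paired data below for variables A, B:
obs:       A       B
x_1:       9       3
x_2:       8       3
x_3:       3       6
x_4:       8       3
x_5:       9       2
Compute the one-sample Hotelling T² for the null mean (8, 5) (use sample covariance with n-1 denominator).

Step 1 — sample mean vector:
  mean(A) = (9 + 8 + 3 + 8 + 9) / 5 = 37/5 = 7.4
  mean(B) = (3 + 3 + 6 + 3 + 2) / 5 = 17/5 = 3.4
  x̄ = (7.4, 3.4),  deviation x̄ - mu_0 = (7.4, 3.4) - (8, 5) = (-0.6, -1.6).

Step 2 — sample covariance matrix, S[i,j] = (1/(n-1)) · Σ_k (x_{k,i} - mean_i) · (x_{k,j} - mean_j), divisor n-1 = 4:
  S[A,A] = ((1.6)·(1.6) + (0.6)·(0.6) + (-4.4)·(-4.4) + (0.6)·(0.6) + (1.6)·(1.6)) / 4 = 25.2/4 = 6.3
  S[A,B] = ((1.6)·(-0.4) + (0.6)·(-0.4) + (-4.4)·(2.6) + (0.6)·(-0.4) + (1.6)·(-1.4)) / 4 = -14.8/4 = -3.7
  S[B,B] = ((-0.4)·(-0.4) + (-0.4)·(-0.4) + (2.6)·(2.6) + (-0.4)·(-0.4) + (-1.4)·(-1.4)) / 4 = 9.2/4 = 2.3
  S = [[6.3, -3.7],
 [-3.7, 2.3]].

Step 3 — invert S. det(S) = 6.3·2.3 - (-3.7)² = 0.8.
  S^{-1} = (1/det) · [[d, -b], [-b, a]] = [[2.875, 4.625],
 [4.625, 7.875]].

Step 4 — quadratic form (x̄ - mu_0)^T · S^{-1} · (x̄ - mu_0):
  S^{-1} · (x̄ - mu_0) = (-9.125, -15.375),
  (x̄ - mu_0)^T · [...] = (-0.6)·(-9.125) + (-1.6)·(-15.375) = 30.075.

Step 5 — scale by n: T² = 5 · 30.075 = 150.375.

T² ≈ 150.375


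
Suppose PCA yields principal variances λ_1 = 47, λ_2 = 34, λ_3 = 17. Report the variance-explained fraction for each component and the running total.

Step 1 — total variance = trace(Sigma) = Σ λ_i = 47 + 34 + 17 = 98.

Step 2 — fraction explained by component i = λ_i / Σ λ:
  PC1: 47/98 = 0.4796
  PC2: 34/98 = 0.3469
  PC3: 17/98 = 0.1735

Step 3 — cumulative fraction after k components = (λ_1 + ... + λ_k) / Σ λ:
  k = 1: 47/98 = 0.4796
  k = 2: (47 + 34)/98 = 81/98 = 0.8265
  k = 3: (47 + 34 + 17)/98 = 98/98 = 1

Summary (fraction, with percent):

explained: PC1 0.4796 (47.96%), PC2 0.3469 (34.69%), PC3 0.1735 (17.35%);  cumulative: 0.4796, 0.8265, 1


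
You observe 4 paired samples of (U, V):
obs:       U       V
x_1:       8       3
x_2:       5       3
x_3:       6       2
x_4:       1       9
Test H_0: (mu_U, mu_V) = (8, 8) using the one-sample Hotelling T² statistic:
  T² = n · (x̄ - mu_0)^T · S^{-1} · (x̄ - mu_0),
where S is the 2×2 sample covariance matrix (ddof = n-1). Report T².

Step 1 — sample mean vector:
  mean(U) = (8 + 5 + 6 + 1) / 4 = 20/4 = 5
  mean(V) = (3 + 3 + 2 + 9) / 4 = 17/4 = 4.25
  x̄ = (5, 4.25),  deviation x̄ - mu_0 = (5, 4.25) - (8, 8) = (-3, -3.75).

Step 2 — sample covariance matrix, S[i,j] = (1/(n-1)) · Σ_k (x_{k,i} - mean_i) · (x_{k,j} - mean_j), divisor n-1 = 3:
  S[U,U] = ((3)·(3) + (0)·(0) + (1)·(1) + (-4)·(-4)) / 3 = 26/3 = 8.6667
  S[U,V] = ((3)·(-1.25) + (0)·(-1.25) + (1)·(-2.25) + (-4)·(4.75)) / 3 = -25/3 = -8.3333
  S[V,V] = ((-1.25)·(-1.25) + (-1.25)·(-1.25) + (-2.25)·(-2.25) + (4.75)·(4.75)) / 3 = 30.75/3 = 10.25
  S = [[8.6667, -8.3333],
 [-8.3333, 10.25]].

Step 3 — invert S. det(S) = 8.6667·10.25 - (-8.3333)² = 19.3889.
  S^{-1} = (1/det) · [[d, -b], [-b, a]] = [[0.5287, 0.4298],
 [0.4298, 0.447]].

Step 4 — quadratic form (x̄ - mu_0)^T · S^{-1} · (x̄ - mu_0):
  S^{-1} · (x̄ - mu_0) = (-3.1977, -2.9656),
  (x̄ - mu_0)^T · [...] = (-3)·(-3.1977) + (-3.75)·(-2.9656) = 20.7142.

Step 5 — scale by n: T² = 4 · 20.7142 = 82.8567.

T² ≈ 82.8567


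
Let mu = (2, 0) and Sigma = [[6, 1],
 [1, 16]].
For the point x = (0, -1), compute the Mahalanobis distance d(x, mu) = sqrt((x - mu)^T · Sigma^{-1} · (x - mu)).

Step 1 — centre the observation: (x - mu) = (-2, -1).

Step 2 — invert Sigma. det(Sigma) = 6·16 - (1)² = 95.
  Sigma^{-1} = (1/det) · [[d, -b], [-b, a]] = [[0.1684, -0.0105],
 [-0.0105, 0.0632]].

Step 3 — form the quadratic (x - mu)^T · Sigma^{-1} · (x - mu):
  Sigma^{-1} · (x - mu) = (-0.3263, -0.0421).
  (x - mu)^T · [Sigma^{-1} · (x - mu)] = (-2)·(-0.3263) + (-1)·(-0.0421) = 0.6947.

Step 4 — take square root: d = √(0.6947) ≈ 0.8335.

d(x, mu) = √(0.6947) ≈ 0.8335


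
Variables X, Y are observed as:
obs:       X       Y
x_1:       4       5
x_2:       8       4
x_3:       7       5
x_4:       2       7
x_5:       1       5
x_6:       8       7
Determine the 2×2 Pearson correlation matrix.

Step 1 — column means:
  mean(X) = (4 + 8 + 7 + 2 + 1 + 8) / 6 = 30/6 = 5
  mean(Y) = (5 + 4 + 5 + 7 + 5 + 7) / 6 = 33/6 = 5.5

Step 2 — sample variances and covariances s[i,j] = (1/(n-1)) · Σ_k (x_{k,i} - mean_i) · (x_{k,j} - mean_j), with n-1 = 5:
  s[X,X] = ((-1)·(-1) + (3)·(3) + (2)·(2) + (-3)·(-3) + (-4)·(-4) + (3)·(3)) / 5 = 48/5 = 9.6
  s[X,Y] = ((-1)·(-0.5) + (3)·(-1.5) + (2)·(-0.5) + (-3)·(1.5) + (-4)·(-0.5) + (3)·(1.5)) / 5 = -3/5 = -0.6
  s[Y,Y] = ((-0.5)·(-0.5) + (-1.5)·(-1.5) + (-0.5)·(-0.5) + (1.5)·(1.5) + (-0.5)·(-0.5) + (1.5)·(1.5)) / 5 = 7.5/5 = 1.5
  Sample standard deviations s_i = √(s[i,i]):
  s(X) = √(9.6) = 3.0984
  s(Y) = √(1.5) = 1.2247

Step 3 — r_{ij} = s_{ij} / (s_i · s_j):
  r[X,X] = 1 (diagonal).
  r[X,Y] = -0.6 / (3.0984 · 1.2247) = -0.6 / 3.7947 = -0.1581
  r[Y,Y] = 1 (diagonal).

R is symmetric with unit diagonal. Assembling:

R = [[1, -0.1581],
 [-0.1581, 1]]


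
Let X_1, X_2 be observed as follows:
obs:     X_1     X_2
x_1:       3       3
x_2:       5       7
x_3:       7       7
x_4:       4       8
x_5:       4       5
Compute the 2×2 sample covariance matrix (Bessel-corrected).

Step 1 — column means:
  mean(X_1) = (3 + 5 + 7 + 4 + 4) / 5 = 23/5 = 4.6
  mean(X_2) = (3 + 7 + 7 + 8 + 5) / 5 = 30/5 = 6

Step 2 — sample covariance S[i,j] = (1/(n-1)) · Σ_k (x_{k,i} - mean_i) · (x_{k,j} - mean_j), with n-1 = 4.
  S[X_1,X_1] = ((-1.6)·(-1.6) + (0.4)·(0.4) + (2.4)·(2.4) + (-0.6)·(-0.6) + (-0.6)·(-0.6)) / 4 = 9.2/4 = 2.3
  S[X_1,X_2] = ((-1.6)·(-3) + (0.4)·(1) + (2.4)·(1) + (-0.6)·(2) + (-0.6)·(-1)) / 4 = 7/4 = 1.75
  S[X_2,X_2] = ((-3)·(-3) + (1)·(1) + (1)·(1) + (2)·(2) + (-1)·(-1)) / 4 = 16/4 = 4

S is symmetric (S[j,i] = S[i,j]). Assembling:

S = [[2.3, 1.75],
 [1.75, 4]]


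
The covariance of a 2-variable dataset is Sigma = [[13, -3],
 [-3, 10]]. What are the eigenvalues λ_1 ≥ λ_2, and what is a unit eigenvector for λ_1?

Step 1 — characteristic polynomial of 2×2 Sigma:
  det(Sigma - λI) = λ² - trace · λ + det = 0.
  trace = 13 + 10 = 23, det = 13·10 - (-3)² = 121.
Step 2 — discriminant:
  Δ = trace² - 4·det = 529 - 484 = 45.
Step 3 — eigenvalues:
  λ = (trace ± √Δ)/2 = (23 ± 6.7082)/2,
  λ_1 = 14.8541,  λ_2 = 8.1459.

Step 4 — unit eigenvector for λ_1: solve (Sigma - λ_1 I)v = 0. First row:
  (13 - 14.8541)·v_x + (-3)·v_y = 0, i.e. (-1.8541)·v_x + (-3)·v_y = 0,
  so v ∝ (b, λ_1 - a) = (-3, 1.8541); multiply by -1 so the first entry is positive: u = (3, -1.8541).
  ||u|| = √((3)² + (-1.8541)²) = √(12.4377) ≈ 3.5267,
  v_1 = u/||u|| ≈ (0.8507, -0.5257) (||v_1|| = 1).

λ_1 = 14.8541,  λ_2 = 8.1459;  v_1 ≈ (0.8507, -0.5257)


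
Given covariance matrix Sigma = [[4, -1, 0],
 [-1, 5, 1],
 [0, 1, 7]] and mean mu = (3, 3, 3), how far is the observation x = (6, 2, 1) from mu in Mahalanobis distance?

Step 1 — centre the observation: (x - mu) = (3, -1, -2).

Step 2 — invert Sigma (cofactor / det for 3×3, or solve directly):
  Sigma^{-1} = [[0.2636, 0.0543, -0.0078],
 [0.0543, 0.2171, -0.031],
 [-0.0078, -0.031, 0.1473]].

Step 3 — form the quadratic (x - mu)^T · Sigma^{-1} · (x - mu):
  Sigma^{-1} · (x - mu) = (0.7519, 0.0078, -0.2868).
  (x - mu)^T · [Sigma^{-1} · (x - mu)] = (3)·(0.7519) + (-1)·(0.0078) + (-2)·(-0.2868) = 2.8217.

Step 4 — take square root: d = √(2.8217) ≈ 1.6798.

d(x, mu) = √(2.8217) ≈ 1.6798


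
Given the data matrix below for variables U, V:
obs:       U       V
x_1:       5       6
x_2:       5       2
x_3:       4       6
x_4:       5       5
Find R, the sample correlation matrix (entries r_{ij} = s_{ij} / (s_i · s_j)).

Step 1 — column means:
  mean(U) = (5 + 5 + 4 + 5) / 4 = 19/4 = 4.75
  mean(V) = (6 + 2 + 6 + 5) / 4 = 19/4 = 4.75

Step 2 — sample variances and covariances s[i,j] = (1/(n-1)) · Σ_k (x_{k,i} - mean_i) · (x_{k,j} - mean_j), with n-1 = 3:
  s[U,U] = ((0.25)·(0.25) + (0.25)·(0.25) + (-0.75)·(-0.75) + (0.25)·(0.25)) / 3 = 0.75/3 = 0.25
  s[U,V] = ((0.25)·(1.25) + (0.25)·(-2.75) + (-0.75)·(1.25) + (0.25)·(0.25)) / 3 = -1.25/3 = -0.4167
  s[V,V] = ((1.25)·(1.25) + (-2.75)·(-2.75) + (1.25)·(1.25) + (0.25)·(0.25)) / 3 = 10.75/3 = 3.5833
  Sample standard deviations s_i = √(s[i,i]):
  s(U) = √(0.25) = 0.5
  s(V) = √(3.5833) = 1.893

Step 3 — r_{ij} = s_{ij} / (s_i · s_j):
  r[U,U] = 1 (diagonal).
  r[U,V] = -0.4167 / (0.5 · 1.893) = -0.4167 / 0.9465 = -0.4402
  r[V,V] = 1 (diagonal).

R is symmetric with unit diagonal. Assembling:

R = [[1, -0.4402],
 [-0.4402, 1]]


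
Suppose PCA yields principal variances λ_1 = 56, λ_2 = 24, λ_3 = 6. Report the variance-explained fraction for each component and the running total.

Step 1 — total variance = trace(Sigma) = Σ λ_i = 56 + 24 + 6 = 86.

Step 2 — fraction explained by component i = λ_i / Σ λ:
  PC1: 56/86 = 0.6512
  PC2: 24/86 = 0.2791
  PC3: 6/86 = 0.0698

Step 3 — cumulative fraction after k components = (λ_1 + ... + λ_k) / Σ λ:
  k = 1: 56/86 = 0.6512
  k = 2: (56 + 24)/86 = 80/86 = 0.9302
  k = 3: (56 + 24 + 6)/86 = 86/86 = 1

Summary (fraction, with percent):

explained: PC1 0.6512 (65.12%), PC2 0.2791 (27.91%), PC3 0.0698 (6.98%);  cumulative: 0.6512, 0.9302, 1


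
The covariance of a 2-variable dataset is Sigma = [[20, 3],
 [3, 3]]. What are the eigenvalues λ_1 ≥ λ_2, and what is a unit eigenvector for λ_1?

Step 1 — characteristic polynomial of 2×2 Sigma:
  det(Sigma - λI) = λ² - trace · λ + det = 0.
  trace = 20 + 3 = 23, det = 20·3 - (3)² = 51.
Step 2 — discriminant:
  Δ = trace² - 4·det = 529 - 204 = 325.
Step 3 — eigenvalues:
  λ = (trace ± √Δ)/2 = (23 ± 18.0278)/2,
  λ_1 = 20.5139,  λ_2 = 2.4861.

Step 4 — unit eigenvector for λ_1: solve (Sigma - λ_1 I)v = 0. First row:
  (20 - 20.5139)·v_x + (3)·v_y = 0, i.e. (-0.5139)·v_x + (3)·v_y = 0,
  so v ∝ (b, λ_1 - a) = (3, 0.5139) = u.
  ||u|| = √((3)² + (0.5139)²) = √(9.2641) ≈ 3.0437,
  v_1 = u/||u|| ≈ (0.9856, 0.1688) (||v_1|| = 1).

λ_1 = 20.5139,  λ_2 = 2.4861;  v_1 ≈ (0.9856, 0.1688)


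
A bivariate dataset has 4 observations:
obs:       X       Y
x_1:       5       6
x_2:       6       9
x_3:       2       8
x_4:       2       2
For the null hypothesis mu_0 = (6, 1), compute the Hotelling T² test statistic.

Step 1 — sample mean vector:
  mean(X) = (5 + 6 + 2 + 2) / 4 = 15/4 = 3.75
  mean(Y) = (6 + 9 + 8 + 2) / 4 = 25/4 = 6.25
  x̄ = (3.75, 6.25),  deviation x̄ - mu_0 = (3.75, 6.25) - (6, 1) = (-2.25, 5.25).

Step 2 — sample covariance matrix, S[i,j] = (1/(n-1)) · Σ_k (x_{k,i} - mean_i) · (x_{k,j} - mean_j), divisor n-1 = 3:
  S[X,X] = ((1.25)·(1.25) + (2.25)·(2.25) + (-1.75)·(-1.75) + (-1.75)·(-1.75)) / 3 = 12.75/3 = 4.25
  S[X,Y] = ((1.25)·(-0.25) + (2.25)·(2.75) + (-1.75)·(1.75) + (-1.75)·(-4.25)) / 3 = 10.25/3 = 3.4167
  S[Y,Y] = ((-0.25)·(-0.25) + (2.75)·(2.75) + (1.75)·(1.75) + (-4.25)·(-4.25)) / 3 = 28.75/3 = 9.5833
  S = [[4.25, 3.4167],
 [3.4167, 9.5833]].

Step 3 — invert S. det(S) = 4.25·9.5833 - (3.4167)² = 29.0556.
  S^{-1} = (1/det) · [[d, -b], [-b, a]] = [[0.3298, -0.1176],
 [-0.1176, 0.1463]].

Step 4 — quadratic form (x̄ - mu_0)^T · S^{-1} · (x̄ - mu_0):
  S^{-1} · (x̄ - mu_0) = (-1.3595, 1.0325),
  (x̄ - mu_0)^T · [...] = (-2.25)·(-1.3595) + (5.25)·(1.0325) = 8.4794.

Step 5 — scale by n: T² = 4 · 8.4794 = 33.9178.

T² ≈ 33.9178


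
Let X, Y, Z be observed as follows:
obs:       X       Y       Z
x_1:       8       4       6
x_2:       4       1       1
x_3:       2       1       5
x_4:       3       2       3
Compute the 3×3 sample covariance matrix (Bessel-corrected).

Step 1 — column means:
  mean(X) = (8 + 4 + 2 + 3) / 4 = 17/4 = 4.25
  mean(Y) = (4 + 1 + 1 + 2) / 4 = 8/4 = 2
  mean(Z) = (6 + 1 + 5 + 3) / 4 = 15/4 = 3.75

Step 2 — sample covariance S[i,j] = (1/(n-1)) · Σ_k (x_{k,i} - mean_i) · (x_{k,j} - mean_j), with n-1 = 3.
  S[X,X] = ((3.75)·(3.75) + (-0.25)·(-0.25) + (-2.25)·(-2.25) + (-1.25)·(-1.25)) / 3 = 20.75/3 = 6.9167
  S[X,Y] = ((3.75)·(2) + (-0.25)·(-1) + (-2.25)·(-1) + (-1.25)·(0)) / 3 = 10/3 = 3.3333
  S[X,Z] = ((3.75)·(2.25) + (-0.25)·(-2.75) + (-2.25)·(1.25) + (-1.25)·(-0.75)) / 3 = 7.25/3 = 2.4167
  S[Y,Y] = ((2)·(2) + (-1)·(-1) + (-1)·(-1) + (0)·(0)) / 3 = 6/3 = 2
  S[Y,Z] = ((2)·(2.25) + (-1)·(-2.75) + (-1)·(1.25) + (0)·(-0.75)) / 3 = 6/3 = 2
  S[Z,Z] = ((2.25)·(2.25) + (-2.75)·(-2.75) + (1.25)·(1.25) + (-0.75)·(-0.75)) / 3 = 14.75/3 = 4.9167

S is symmetric (S[j,i] = S[i,j]). Assembling:

S = [[6.9167, 3.3333, 2.4167],
 [3.3333, 2, 2],
 [2.4167, 2, 4.9167]]


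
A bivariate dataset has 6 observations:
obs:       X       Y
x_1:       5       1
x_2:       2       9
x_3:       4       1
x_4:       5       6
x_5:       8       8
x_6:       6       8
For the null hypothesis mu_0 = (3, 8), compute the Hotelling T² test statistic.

Step 1 — sample mean vector:
  mean(X) = (5 + 2 + 4 + 5 + 8 + 6) / 6 = 30/6 = 5
  mean(Y) = (1 + 9 + 1 + 6 + 8 + 8) / 6 = 33/6 = 5.5
  x̄ = (5, 5.5),  deviation x̄ - mu_0 = (5, 5.5) - (3, 8) = (2, -2.5).

Step 2 — sample covariance matrix, S[i,j] = (1/(n-1)) · Σ_k (x_{k,i} - mean_i) · (x_{k,j} - mean_j), divisor n-1 = 5:
  S[X,X] = ((0)·(0) + (-3)·(-3) + (-1)·(-1) + (0)·(0) + (3)·(3) + (1)·(1)) / 5 = 20/5 = 4
  S[X,Y] = ((0)·(-4.5) + (-3)·(3.5) + (-1)·(-4.5) + (0)·(0.5) + (3)·(2.5) + (1)·(2.5)) / 5 = 4/5 = 0.8
  S[Y,Y] = ((-4.5)·(-4.5) + (3.5)·(3.5) + (-4.5)·(-4.5) + (0.5)·(0.5) + (2.5)·(2.5) + (2.5)·(2.5)) / 5 = 65.5/5 = 13.1
  S = [[4, 0.8],
 [0.8, 13.1]].

Step 3 — invert S. det(S) = 4·13.1 - (0.8)² = 51.76.
  S^{-1} = (1/det) · [[d, -b], [-b, a]] = [[0.2531, -0.0155],
 [-0.0155, 0.0773]].

Step 4 — quadratic form (x̄ - mu_0)^T · S^{-1} · (x̄ - mu_0):
  S^{-1} · (x̄ - mu_0) = (0.5448, -0.2241),
  (x̄ - mu_0)^T · [...] = (2)·(0.5448) + (-2.5)·(-0.2241) = 1.6499.

Step 5 — scale by n: T² = 6 · 1.6499 = 9.8995.

T² ≈ 9.8995


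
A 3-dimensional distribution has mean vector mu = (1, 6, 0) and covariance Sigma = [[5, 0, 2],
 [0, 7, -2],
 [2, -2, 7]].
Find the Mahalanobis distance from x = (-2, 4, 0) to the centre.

Step 1 — centre the observation: (x - mu) = (-3, -2, 0).

Step 2 — invert Sigma (cofactor / det for 3×3, or solve directly):
  Sigma^{-1} = [[0.2284, -0.0203, -0.0711],
 [-0.0203, 0.1574, 0.0508],
 [-0.0711, 0.0508, 0.1777]].

Step 3 — form the quadratic (x - mu)^T · Sigma^{-1} · (x - mu):
  Sigma^{-1} · (x - mu) = (-0.6447, -0.2538, 0.1117).
  (x - mu)^T · [Sigma^{-1} · (x - mu)] = (-3)·(-0.6447) + (-2)·(-0.2538) + (0)·(0.1117) = 2.4416.

Step 4 — take square root: d = √(2.4416) ≈ 1.5626.

d(x, mu) = √(2.4416) ≈ 1.5626


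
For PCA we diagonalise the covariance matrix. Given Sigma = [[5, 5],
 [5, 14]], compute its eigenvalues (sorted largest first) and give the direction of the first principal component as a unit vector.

Step 1 — characteristic polynomial of 2×2 Sigma:
  det(Sigma - λI) = λ² - trace · λ + det = 0.
  trace = 5 + 14 = 19, det = 5·14 - (5)² = 45.
Step 2 — discriminant:
  Δ = trace² - 4·det = 361 - 180 = 181.
Step 3 — eigenvalues:
  λ = (trace ± √Δ)/2 = (19 ± 13.4536)/2,
  λ_1 = 16.2268,  λ_2 = 2.7732.

Step 4 — unit eigenvector for λ_1: solve (Sigma - λ_1 I)v = 0. First row:
  (5 - 16.2268)·v_x + (5)·v_y = 0, i.e. (-11.2268)·v_x + (5)·v_y = 0,
  so v ∝ (b, λ_1 - a) = (5, 11.2268) = u.
  ||u|| = √((5)² + (11.2268)²) = √(151.0413) ≈ 12.2899,
  v_1 = u/||u|| ≈ (0.4068, 0.9135) (||v_1|| = 1).

λ_1 = 16.2268,  λ_2 = 2.7732;  v_1 ≈ (0.4068, 0.9135)


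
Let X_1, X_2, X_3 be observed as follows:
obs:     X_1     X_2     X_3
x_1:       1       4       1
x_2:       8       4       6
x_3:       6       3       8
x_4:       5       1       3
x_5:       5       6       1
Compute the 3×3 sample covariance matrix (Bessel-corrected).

Step 1 — column means:
  mean(X_1) = (1 + 8 + 6 + 5 + 5) / 5 = 25/5 = 5
  mean(X_2) = (4 + 4 + 3 + 1 + 6) / 5 = 18/5 = 3.6
  mean(X_3) = (1 + 6 + 8 + 3 + 1) / 5 = 19/5 = 3.8

Step 2 — sample covariance S[i,j] = (1/(n-1)) · Σ_k (x_{k,i} - mean_i) · (x_{k,j} - mean_j), with n-1 = 4.
  S[X_1,X_1] = ((-4)·(-4) + (3)·(3) + (1)·(1) + (0)·(0) + (0)·(0)) / 4 = 26/4 = 6.5
  S[X_1,X_2] = ((-4)·(0.4) + (3)·(0.4) + (1)·(-0.6) + (0)·(-2.6) + (0)·(2.4)) / 4 = -1/4 = -0.25
  S[X_1,X_3] = ((-4)·(-2.8) + (3)·(2.2) + (1)·(4.2) + (0)·(-0.8) + (0)·(-2.8)) / 4 = 22/4 = 5.5
  S[X_2,X_2] = ((0.4)·(0.4) + (0.4)·(0.4) + (-0.6)·(-0.6) + (-2.6)·(-2.6) + (2.4)·(2.4)) / 4 = 13.2/4 = 3.3
  S[X_2,X_3] = ((0.4)·(-2.8) + (0.4)·(2.2) + (-0.6)·(4.2) + (-2.6)·(-0.8) + (2.4)·(-2.8)) / 4 = -7.4/4 = -1.85
  S[X_3,X_3] = ((-2.8)·(-2.8) + (2.2)·(2.2) + (4.2)·(4.2) + (-0.8)·(-0.8) + (-2.8)·(-2.8)) / 4 = 38.8/4 = 9.7

S is symmetric (S[j,i] = S[i,j]). Assembling:

S = [[6.5, -0.25, 5.5],
 [-0.25, 3.3, -1.85],
 [5.5, -1.85, 9.7]]


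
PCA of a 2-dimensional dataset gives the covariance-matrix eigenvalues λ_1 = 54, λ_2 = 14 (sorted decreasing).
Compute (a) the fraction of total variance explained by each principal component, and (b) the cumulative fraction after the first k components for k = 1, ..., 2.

Step 1 — total variance = trace(Sigma) = Σ λ_i = 54 + 14 = 68.

Step 2 — fraction explained by component i = λ_i / Σ λ:
  PC1: 54/68 = 0.7941
  PC2: 14/68 = 0.2059

Step 3 — cumulative fraction after k components = (λ_1 + ... + λ_k) / Σ λ:
  k = 1: 54/68 = 0.7941
  k = 2: (54 + 14)/68 = 68/68 = 1

Summary (fraction, with percent):

explained: PC1 0.7941 (79.41%), PC2 0.2059 (20.59%);  cumulative: 0.7941, 1


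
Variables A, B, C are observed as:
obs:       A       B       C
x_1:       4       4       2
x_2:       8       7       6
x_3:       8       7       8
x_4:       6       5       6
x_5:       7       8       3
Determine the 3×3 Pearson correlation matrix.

Step 1 — column means:
  mean(A) = (4 + 8 + 8 + 6 + 7) / 5 = 33/5 = 6.6
  mean(B) = (4 + 7 + 7 + 5 + 8) / 5 = 31/5 = 6.2
  mean(C) = (2 + 6 + 8 + 6 + 3) / 5 = 25/5 = 5

Step 2 — sample variances and covariances s[i,j] = (1/(n-1)) · Σ_k (x_{k,i} - mean_i) · (x_{k,j} - mean_j), with n-1 = 4:
  s[A,A] = ((-2.6)·(-2.6) + (1.4)·(1.4) + (1.4)·(1.4) + (-0.6)·(-0.6) + (0.4)·(0.4)) / 4 = 11.2/4 = 2.8
  s[A,B] = ((-2.6)·(-2.2) + (1.4)·(0.8) + (1.4)·(0.8) + (-0.6)·(-1.2) + (0.4)·(1.8)) / 4 = 9.4/4 = 2.35
  s[A,C] = ((-2.6)·(-3) + (1.4)·(1) + (1.4)·(3) + (-0.6)·(1) + (0.4)·(-2)) / 4 = 12/4 = 3
  s[B,B] = ((-2.2)·(-2.2) + (0.8)·(0.8) + (0.8)·(0.8) + (-1.2)·(-1.2) + (1.8)·(1.8)) / 4 = 10.8/4 = 2.7
  s[B,C] = ((-2.2)·(-3) + (0.8)·(1) + (0.8)·(3) + (-1.2)·(1) + (1.8)·(-2)) / 4 = 5/4 = 1.25
  s[C,C] = ((-3)·(-3) + (1)·(1) + (3)·(3) + (1)·(1) + (-2)·(-2)) / 4 = 24/4 = 6
  Sample standard deviations s_i = √(s[i,i]):
  s(A) = √(2.8) = 1.6733
  s(B) = √(2.7) = 1.6432
  s(C) = √(6) = 2.4495

Step 3 — r_{ij} = s_{ij} / (s_i · s_j):
  r[A,A] = 1 (diagonal).
  r[A,B] = 2.35 / (1.6733 · 1.6432) = 2.35 / 2.7495 = 0.8547
  r[A,C] = 3 / (1.6733 · 2.4495) = 3 / 4.0988 = 0.7319
  r[B,B] = 1 (diagonal).
  r[B,C] = 1.25 / (1.6432 · 2.4495) = 1.25 / 4.0249 = 0.3106
  r[C,C] = 1 (diagonal).

R is symmetric with unit diagonal. Assembling:

R = [[1, 0.8547, 0.7319],
 [0.8547, 1, 0.3106],
 [0.7319, 0.3106, 1]]


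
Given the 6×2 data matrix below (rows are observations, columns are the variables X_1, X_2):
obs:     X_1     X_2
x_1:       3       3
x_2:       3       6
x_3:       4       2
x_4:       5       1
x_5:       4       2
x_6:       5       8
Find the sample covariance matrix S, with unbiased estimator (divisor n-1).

Step 1 — column means:
  mean(X_1) = (3 + 3 + 4 + 5 + 4 + 5) / 6 = 24/6 = 4
  mean(X_2) = (3 + 6 + 2 + 1 + 2 + 8) / 6 = 22/6 = 3.6667

Step 2 — sample covariance S[i,j] = (1/(n-1)) · Σ_k (x_{k,i} - mean_i) · (x_{k,j} - mean_j), with n-1 = 5.
  S[X_1,X_1] = ((-1)·(-1) + (-1)·(-1) + (0)·(0) + (1)·(1) + (0)·(0) + (1)·(1)) / 5 = 4/5 = 0.8
  S[X_1,X_2] = ((-1)·(-0.6667) + (-1)·(2.3333) + (0)·(-1.6667) + (1)·(-2.6667) + (0)·(-1.6667) + (1)·(4.3333)) / 5 = 0/5 = 0
  S[X_2,X_2] = ((-0.6667)·(-0.6667) + (2.3333)·(2.3333) + (-1.6667)·(-1.6667) + (-2.6667)·(-2.6667) + (-1.6667)·(-1.6667) + (4.3333)·(4.3333)) / 5 = 37.3333/5 = 7.4667

S is symmetric (S[j,i] = S[i,j]). Assembling:

S = [[0.8, 0],
 [0, 7.4667]]


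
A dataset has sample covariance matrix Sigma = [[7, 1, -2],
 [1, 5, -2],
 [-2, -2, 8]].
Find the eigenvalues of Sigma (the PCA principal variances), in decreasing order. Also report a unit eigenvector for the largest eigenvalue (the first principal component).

Step 1 — characteristic polynomial p(λ) = det(λI - Sigma) = λ³ - tr·λ² + c_1·λ - det, where tr = trace, c_1 = sum of the principal 2×2 minors, det = det(Sigma):
  tr = 7 + 5 + 8 = 20,
  c_1 = (7·5 - (1)²) + (7·8 - (-2)²) + (5·8 - (-2)²) = 34 + 52 + 36 = 122,
  det = 7·(5·8 - (-2)²) - (1)·((1)·8 - (-2)·(-2)) + (-2)·((1)·(-2) - 5·(-2)) = 7·(36) - (1)·(4) + (-2)·(8) = 232.
  So p(λ) = λ³ - 20λ² + 122λ - 232.
Step 2 — look for an integer root (rational root theorem: any rational root is an integer divisor of 232). Testing λ = 4:
  p(4) = 64 - 320 + 488 - 232 = 0  ✓
  Dividing out (λ - 4): p(λ) = (λ - 4)(λ² - 16λ + 58).
Step 3 — remaining eigenvalues from the quadratic λ² - 16λ + 58 = 0:
  Δ = 16² - 4·58 = 256 - 232 = 24,  λ = (16 ± √24)/2 = (16 ± 4.899)/2 ≈ 10.4495 or 5.5505.
  Sorted: λ_1 = 10.4495,  λ_2 = 5.5505,  λ_3 = 4  (check: sum = 20 = tr ✓).

Step 4 — unit eigenvector for λ_1 ≈ 10.4495: v spans the null space of (Sigma - λ_1 I), whose rows are
  r_1 = (-3.4495, 1, -2),  r_2 = (1, -5.4495, -2),  r_3 = (-2, -2, -2.4495).
  v is orthogonal to every row, so take v ∝ r_1 × r_2 = ((1)·(-2) - (-2)·(-5.4495), (-2)·(1) - (-3.4495)·(-2), (-3.4495)·(-5.4495) - (1)·(1)) ≈ (-12.899, -8.899, 17.798).
  Rescale (multiply by -1 so the first nonzero entry is positive): u = (12.899, 8.899, -17.798).
  ||u|| = √((12.899)² + (8.899)² + (-17.798)²) = √(562.3429) ≈ 23.7138,  v_1 = u/||u|| ≈ (0.5439, 0.3753, -0.7505) (||v_1|| = 1).

λ_1 = 10.4495,  λ_2 = 5.5505,  λ_3 = 4;  v_1 ≈ (0.5439, 0.3753, -0.7505)


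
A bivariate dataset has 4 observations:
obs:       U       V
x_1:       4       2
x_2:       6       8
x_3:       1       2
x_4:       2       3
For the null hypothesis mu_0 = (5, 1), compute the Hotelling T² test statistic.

Step 1 — sample mean vector:
  mean(U) = (4 + 6 + 1 + 2) / 4 = 13/4 = 3.25
  mean(V) = (2 + 8 + 2 + 3) / 4 = 15/4 = 3.75
  x̄ = (3.25, 3.75),  deviation x̄ - mu_0 = (3.25, 3.75) - (5, 1) = (-1.75, 2.75).

Step 2 — sample covariance matrix, S[i,j] = (1/(n-1)) · Σ_k (x_{k,i} - mean_i) · (x_{k,j} - mean_j), divisor n-1 = 3:
  S[U,U] = ((0.75)·(0.75) + (2.75)·(2.75) + (-2.25)·(-2.25) + (-1.25)·(-1.25)) / 3 = 14.75/3 = 4.9167
  S[U,V] = ((0.75)·(-1.75) + (2.75)·(4.25) + (-2.25)·(-1.75) + (-1.25)·(-0.75)) / 3 = 15.25/3 = 5.0833
  S[V,V] = ((-1.75)·(-1.75) + (4.25)·(4.25) + (-1.75)·(-1.75) + (-0.75)·(-0.75)) / 3 = 24.75/3 = 8.25
  S = [[4.9167, 5.0833],
 [5.0833, 8.25]].

Step 3 — invert S. det(S) = 4.9167·8.25 - (5.0833)² = 14.7222.
  S^{-1} = (1/det) · [[d, -b], [-b, a]] = [[0.5604, -0.3453],
 [-0.3453, 0.334]].

Step 4 — quadratic form (x̄ - mu_0)^T · S^{-1} · (x̄ - mu_0):
  S^{-1} · (x̄ - mu_0) = (-1.9302, 1.5226),
  (x̄ - mu_0)^T · [...] = (-1.75)·(-1.9302) + (2.75)·(1.5226) = 7.5651.

Step 5 — scale by n: T² = 4 · 7.5651 = 30.2604.

T² ≈ 30.2604


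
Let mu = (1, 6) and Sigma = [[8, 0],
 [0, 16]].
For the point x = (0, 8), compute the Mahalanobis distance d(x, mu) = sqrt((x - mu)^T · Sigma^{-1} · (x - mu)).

Step 1 — centre the observation: (x - mu) = (-1, 2).

Step 2 — invert Sigma. det(Sigma) = 8·16 - (0)² = 128.
  Sigma^{-1} = (1/det) · [[d, -b], [-b, a]] = [[0.125, 0],
 [0, 0.0625]].

Step 3 — form the quadratic (x - mu)^T · Sigma^{-1} · (x - mu):
  Sigma^{-1} · (x - mu) = (-0.125, 0.125).
  (x - mu)^T · [Sigma^{-1} · (x - mu)] = (-1)·(-0.125) + (2)·(0.125) = 0.375.

Step 4 — take square root: d = √(0.375) ≈ 0.6124.

d(x, mu) = √(0.375) ≈ 0.6124


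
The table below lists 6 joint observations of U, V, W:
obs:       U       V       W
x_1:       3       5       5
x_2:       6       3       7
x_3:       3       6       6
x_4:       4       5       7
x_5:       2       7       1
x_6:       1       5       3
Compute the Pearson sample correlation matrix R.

Step 1 — column means:
  mean(U) = (3 + 6 + 3 + 4 + 2 + 1) / 6 = 19/6 = 3.1667
  mean(V) = (5 + 3 + 6 + 5 + 7 + 5) / 6 = 31/6 = 5.1667
  mean(W) = (5 + 7 + 6 + 7 + 1 + 3) / 6 = 29/6 = 4.8333

Step 2 — sample variances and covariances s[i,j] = (1/(n-1)) · Σ_k (x_{k,i} - mean_i) · (x_{k,j} - mean_j), with n-1 = 5:
  s[U,U] = ((-0.1667)·(-0.1667) + (2.8333)·(2.8333) + (-0.1667)·(-0.1667) + (0.8333)·(0.8333) + (-1.1667)·(-1.1667) + (-2.1667)·(-2.1667)) / 5 = 14.8333/5 = 2.9667
  s[U,V] = ((-0.1667)·(-0.1667) + (2.8333)·(-2.1667) + (-0.1667)·(0.8333) + (0.8333)·(-0.1667) + (-1.1667)·(1.8333) + (-2.1667)·(-0.1667)) / 5 = -8.1667/5 = -1.6333
  s[U,W] = ((-0.1667)·(0.1667) + (2.8333)·(2.1667) + (-0.1667)·(1.1667) + (0.8333)·(2.1667) + (-1.1667)·(-3.8333) + (-2.1667)·(-1.8333)) / 5 = 16.1667/5 = 3.2333
  s[V,V] = ((-0.1667)·(-0.1667) + (-2.1667)·(-2.1667) + (0.8333)·(0.8333) + (-0.1667)·(-0.1667) + (1.8333)·(1.8333) + (-0.1667)·(-0.1667)) / 5 = 8.8333/5 = 1.7667
  s[V,W] = ((-0.1667)·(0.1667) + (-2.1667)·(2.1667) + (0.8333)·(1.1667) + (-0.1667)·(2.1667) + (1.8333)·(-3.8333) + (-0.1667)·(-1.8333)) / 5 = -10.8333/5 = -2.1667
  s[W,W] = ((0.1667)·(0.1667) + (2.1667)·(2.1667) + (1.1667)·(1.1667) + (2.1667)·(2.1667) + (-3.8333)·(-3.8333) + (-1.8333)·(-1.8333)) / 5 = 28.8333/5 = 5.7667
  Sample standard deviations s_i = √(s[i,i]):
  s(U) = √(2.9667) = 1.7224
  s(V) = √(1.7667) = 1.3292
  s(W) = √(5.7667) = 2.4014

Step 3 — r_{ij} = s_{ij} / (s_i · s_j):
  r[U,U] = 1 (diagonal).
  r[U,V] = -1.6333 / (1.7224 · 1.3292) = -1.6333 / 2.2893 = -0.7134
  r[U,W] = 3.2333 / (1.7224 · 2.4014) = 3.2333 / 4.1362 = 0.7817
  r[V,V] = 1 (diagonal).
  r[V,W] = -2.1667 / (1.3292 · 2.4014) = -2.1667 / 3.1918 = -0.6788
  r[W,W] = 1 (diagonal).

R is symmetric with unit diagonal. Assembling:

R = [[1, -0.7134, 0.7817],
 [-0.7134, 1, -0.6788],
 [0.7817, -0.6788, 1]]


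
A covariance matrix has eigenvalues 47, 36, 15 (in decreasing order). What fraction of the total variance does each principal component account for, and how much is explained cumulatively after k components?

Step 1 — total variance = trace(Sigma) = Σ λ_i = 47 + 36 + 15 = 98.

Step 2 — fraction explained by component i = λ_i / Σ λ:
  PC1: 47/98 = 0.4796
  PC2: 36/98 = 0.3673
  PC3: 15/98 = 0.1531

Step 3 — cumulative fraction after k components = (λ_1 + ... + λ_k) / Σ λ:
  k = 1: 47/98 = 0.4796
  k = 2: (47 + 36)/98 = 83/98 = 0.8469
  k = 3: (47 + 36 + 15)/98 = 98/98 = 1

Summary (fraction, with percent):

explained: PC1 0.4796 (47.96%), PC2 0.3673 (36.73%), PC3 0.1531 (15.31%);  cumulative: 0.4796, 0.8469, 1


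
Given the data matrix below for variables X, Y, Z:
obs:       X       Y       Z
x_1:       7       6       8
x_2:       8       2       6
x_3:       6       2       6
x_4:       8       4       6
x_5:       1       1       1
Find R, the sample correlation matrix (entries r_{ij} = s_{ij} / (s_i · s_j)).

Step 1 — column means:
  mean(X) = (7 + 8 + 6 + 8 + 1) / 5 = 30/5 = 6
  mean(Y) = (6 + 2 + 2 + 4 + 1) / 5 = 15/5 = 3
  mean(Z) = (8 + 6 + 6 + 6 + 1) / 5 = 27/5 = 5.4

Step 2 — sample variances and covariances s[i,j] = (1/(n-1)) · Σ_k (x_{k,i} - mean_i) · (x_{k,j} - mean_j), with n-1 = 4:
  s[X,X] = ((1)·(1) + (2)·(2) + (0)·(0) + (2)·(2) + (-5)·(-5)) / 4 = 34/4 = 8.5
  s[X,Y] = ((1)·(3) + (2)·(-1) + (0)·(-1) + (2)·(1) + (-5)·(-2)) / 4 = 13/4 = 3.25
  s[X,Z] = ((1)·(2.6) + (2)·(0.6) + (0)·(0.6) + (2)·(0.6) + (-5)·(-4.4)) / 4 = 27/4 = 6.75
  s[Y,Y] = ((3)·(3) + (-1)·(-1) + (-1)·(-1) + (1)·(1) + (-2)·(-2)) / 4 = 16/4 = 4
  s[Y,Z] = ((3)·(2.6) + (-1)·(0.6) + (-1)·(0.6) + (1)·(0.6) + (-2)·(-4.4)) / 4 = 16/4 = 4
  s[Z,Z] = ((2.6)·(2.6) + (0.6)·(0.6) + (0.6)·(0.6) + (0.6)·(0.6) + (-4.4)·(-4.4)) / 4 = 27.2/4 = 6.8
  Sample standard deviations s_i = √(s[i,i]):
  s(X) = √(8.5) = 2.9155
  s(Y) = √(4) = 2
  s(Z) = √(6.8) = 2.6077

Step 3 — r_{ij} = s_{ij} / (s_i · s_j):
  r[X,X] = 1 (diagonal).
  r[X,Y] = 3.25 / (2.9155 · 2) = 3.25 / 5.831 = 0.5574
  r[X,Z] = 6.75 / (2.9155 · 2.6077) = 6.75 / 7.6026 = 0.8879
  r[Y,Y] = 1 (diagonal).
  r[Y,Z] = 4 / (2 · 2.6077) = 4 / 5.2154 = 0.767
  r[Z,Z] = 1 (diagonal).

R is symmetric with unit diagonal. Assembling:

R = [[1, 0.5574, 0.8879],
 [0.5574, 1, 0.767],
 [0.8879, 0.767, 1]]


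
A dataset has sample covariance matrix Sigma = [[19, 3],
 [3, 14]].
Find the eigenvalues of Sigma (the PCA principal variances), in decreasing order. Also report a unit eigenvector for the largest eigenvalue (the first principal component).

Step 1 — characteristic polynomial of 2×2 Sigma:
  det(Sigma - λI) = λ² - trace · λ + det = 0.
  trace = 19 + 14 = 33, det = 19·14 - (3)² = 257.
Step 2 — discriminant:
  Δ = trace² - 4·det = 1089 - 1028 = 61.
Step 3 — eigenvalues:
  λ = (trace ± √Δ)/2 = (33 ± 7.8102)/2,
  λ_1 = 20.4051,  λ_2 = 12.5949.

Step 4 — unit eigenvector for λ_1: solve (Sigma - λ_1 I)v = 0. First row:
  (19 - 20.4051)·v_x + (3)·v_y = 0, i.e. (-1.4051)·v_x + (3)·v_y = 0,
  so v ∝ (b, λ_1 - a) = (3, 1.4051) = u.
  ||u|| = √((3)² + (1.4051)²) = √(10.9744) ≈ 3.3128,
  v_1 = u/||u|| ≈ (0.9056, 0.4242) (||v_1|| = 1).

λ_1 = 20.4051,  λ_2 = 12.5949;  v_1 ≈ (0.9056, 0.4242)


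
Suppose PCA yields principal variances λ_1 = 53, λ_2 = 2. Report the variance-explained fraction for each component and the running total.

Step 1 — total variance = trace(Sigma) = Σ λ_i = 53 + 2 = 55.

Step 2 — fraction explained by component i = λ_i / Σ λ:
  PC1: 53/55 = 0.9636
  PC2: 2/55 = 0.0364

Step 3 — cumulative fraction after k components = (λ_1 + ... + λ_k) / Σ λ:
  k = 1: 53/55 = 0.9636
  k = 2: (53 + 2)/55 = 55/55 = 1

Summary (fraction, with percent):

explained: PC1 0.9636 (96.36%), PC2 0.0364 (3.64%);  cumulative: 0.9636, 1


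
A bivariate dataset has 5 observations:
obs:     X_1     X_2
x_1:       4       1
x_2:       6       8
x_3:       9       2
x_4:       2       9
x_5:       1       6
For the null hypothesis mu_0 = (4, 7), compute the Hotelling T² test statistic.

Step 1 — sample mean vector:
  mean(X_1) = (4 + 6 + 9 + 2 + 1) / 5 = 22/5 = 4.4
  mean(X_2) = (1 + 8 + 2 + 9 + 6) / 5 = 26/5 = 5.2
  x̄ = (4.4, 5.2),  deviation x̄ - mu_0 = (4.4, 5.2) - (4, 7) = (0.4, -1.8).

Step 2 — sample covariance matrix, S[i,j] = (1/(n-1)) · Σ_k (x_{k,i} - mean_i) · (x_{k,j} - mean_j), divisor n-1 = 4:
  S[X_1,X_1] = ((-0.4)·(-0.4) + (1.6)·(1.6) + (4.6)·(4.6) + (-2.4)·(-2.4) + (-3.4)·(-3.4)) / 4 = 41.2/4 = 10.3
  S[X_1,X_2] = ((-0.4)·(-4.2) + (1.6)·(2.8) + (4.6)·(-3.2) + (-2.4)·(3.8) + (-3.4)·(0.8)) / 4 = -20.4/4 = -5.1
  S[X_2,X_2] = ((-4.2)·(-4.2) + (2.8)·(2.8) + (-3.2)·(-3.2) + (3.8)·(3.8) + (0.8)·(0.8)) / 4 = 50.8/4 = 12.7
  S = [[10.3, -5.1],
 [-5.1, 12.7]].

Step 3 — invert S. det(S) = 10.3·12.7 - (-5.1)² = 104.8.
  S^{-1} = (1/det) · [[d, -b], [-b, a]] = [[0.1212, 0.0487],
 [0.0487, 0.0983]].

Step 4 — quadratic form (x̄ - mu_0)^T · S^{-1} · (x̄ - mu_0):
  S^{-1} · (x̄ - mu_0) = (-0.0391, -0.1574),
  (x̄ - mu_0)^T · [...] = (0.4)·(-0.0391) + (-1.8)·(-0.1574) = 0.2677.

Step 5 — scale by n: T² = 5 · 0.2677 = 1.3387.

T² ≈ 1.3387


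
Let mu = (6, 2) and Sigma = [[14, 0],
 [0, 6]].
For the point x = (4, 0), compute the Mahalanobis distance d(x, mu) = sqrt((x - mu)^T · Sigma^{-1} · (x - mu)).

Step 1 — centre the observation: (x - mu) = (-2, -2).

Step 2 — invert Sigma. det(Sigma) = 14·6 - (0)² = 84.
  Sigma^{-1} = (1/det) · [[d, -b], [-b, a]] = [[0.0714, 0],
 [0, 0.1667]].

Step 3 — form the quadratic (x - mu)^T · Sigma^{-1} · (x - mu):
  Sigma^{-1} · (x - mu) = (-0.1429, -0.3333).
  (x - mu)^T · [Sigma^{-1} · (x - mu)] = (-2)·(-0.1429) + (-2)·(-0.3333) = 0.9524.

Step 4 — take square root: d = √(0.9524) ≈ 0.9759.

d(x, mu) = √(0.9524) ≈ 0.9759


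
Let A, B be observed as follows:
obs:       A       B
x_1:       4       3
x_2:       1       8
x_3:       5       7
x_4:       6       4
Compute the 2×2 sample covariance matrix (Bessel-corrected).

Step 1 — column means:
  mean(A) = (4 + 1 + 5 + 6) / 4 = 16/4 = 4
  mean(B) = (3 + 8 + 7 + 4) / 4 = 22/4 = 5.5

Step 2 — sample covariance S[i,j] = (1/(n-1)) · Σ_k (x_{k,i} - mean_i) · (x_{k,j} - mean_j), with n-1 = 3.
  S[A,A] = ((0)·(0) + (-3)·(-3) + (1)·(1) + (2)·(2)) / 3 = 14/3 = 4.6667
  S[A,B] = ((0)·(-2.5) + (-3)·(2.5) + (1)·(1.5) + (2)·(-1.5)) / 3 = -9/3 = -3
  S[B,B] = ((-2.5)·(-2.5) + (2.5)·(2.5) + (1.5)·(1.5) + (-1.5)·(-1.5)) / 3 = 17/3 = 5.6667

S is symmetric (S[j,i] = S[i,j]). Assembling:

S = [[4.6667, -3],
 [-3, 5.6667]]


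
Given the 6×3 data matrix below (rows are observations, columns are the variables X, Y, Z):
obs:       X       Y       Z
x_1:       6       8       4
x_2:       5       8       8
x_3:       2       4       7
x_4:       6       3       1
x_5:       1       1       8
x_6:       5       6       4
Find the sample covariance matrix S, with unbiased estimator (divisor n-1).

Step 1 — column means:
  mean(X) = (6 + 5 + 2 + 6 + 1 + 5) / 6 = 25/6 = 4.1667
  mean(Y) = (8 + 8 + 4 + 3 + 1 + 6) / 6 = 30/6 = 5
  mean(Z) = (4 + 8 + 7 + 1 + 8 + 4) / 6 = 32/6 = 5.3333

Step 2 — sample covariance S[i,j] = (1/(n-1)) · Σ_k (x_{k,i} - mean_i) · (x_{k,j} - mean_j), with n-1 = 5.
  S[X,X] = ((1.8333)·(1.8333) + (0.8333)·(0.8333) + (-2.1667)·(-2.1667) + (1.8333)·(1.8333) + (-3.1667)·(-3.1667) + (0.8333)·(0.8333)) / 5 = 22.8333/5 = 4.5667
  S[X,Y] = ((1.8333)·(3) + (0.8333)·(3) + (-2.1667)·(-1) + (1.8333)·(-2) + (-3.1667)·(-4) + (0.8333)·(1)) / 5 = 20/5 = 4
  S[X,Z] = ((1.8333)·(-1.3333) + (0.8333)·(2.6667) + (-2.1667)·(1.6667) + (1.8333)·(-4.3333) + (-3.1667)·(2.6667) + (0.8333)·(-1.3333)) / 5 = -21.3333/5 = -4.2667
  S[Y,Y] = ((3)·(3) + (3)·(3) + (-1)·(-1) + (-2)·(-2) + (-4)·(-4) + (1)·(1)) / 5 = 40/5 = 8
  S[Y,Z] = ((3)·(-1.3333) + (3)·(2.6667) + (-1)·(1.6667) + (-2)·(-4.3333) + (-4)·(2.6667) + (1)·(-1.3333)) / 5 = -1/5 = -0.2
  S[Z,Z] = ((-1.3333)·(-1.3333) + (2.6667)·(2.6667) + (1.6667)·(1.6667) + (-4.3333)·(-4.3333) + (2.6667)·(2.6667) + (-1.3333)·(-1.3333)) / 5 = 39.3333/5 = 7.8667

S is symmetric (S[j,i] = S[i,j]). Assembling:

S = [[4.5667, 4, -4.2667],
 [4, 8, -0.2],
 [-4.2667, -0.2, 7.8667]]


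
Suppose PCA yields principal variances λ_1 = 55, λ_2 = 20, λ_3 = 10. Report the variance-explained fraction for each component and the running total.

Step 1 — total variance = trace(Sigma) = Σ λ_i = 55 + 20 + 10 = 85.

Step 2 — fraction explained by component i = λ_i / Σ λ:
  PC1: 55/85 = 0.6471
  PC2: 20/85 = 0.2353
  PC3: 10/85 = 0.1176

Step 3 — cumulative fraction after k components = (λ_1 + ... + λ_k) / Σ λ:
  k = 1: 55/85 = 0.6471
  k = 2: (55 + 20)/85 = 75/85 = 0.8824
  k = 3: (55 + 20 + 10)/85 = 85/85 = 1

Summary (fraction, with percent):

explained: PC1 0.6471 (64.71%), PC2 0.2353 (23.53%), PC3 0.1176 (11.76%);  cumulative: 0.6471, 0.8824, 1


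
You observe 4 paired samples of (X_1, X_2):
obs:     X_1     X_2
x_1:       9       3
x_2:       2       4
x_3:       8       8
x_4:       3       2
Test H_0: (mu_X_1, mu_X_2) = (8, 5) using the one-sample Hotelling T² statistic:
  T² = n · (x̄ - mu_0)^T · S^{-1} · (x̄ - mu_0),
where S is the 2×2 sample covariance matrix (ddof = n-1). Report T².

Step 1 — sample mean vector:
  mean(X_1) = (9 + 2 + 8 + 3) / 4 = 22/4 = 5.5
  mean(X_2) = (3 + 4 + 8 + 2) / 4 = 17/4 = 4.25
  x̄ = (5.5, 4.25),  deviation x̄ - mu_0 = (5.5, 4.25) - (8, 5) = (-2.5, -0.75).

Step 2 — sample covariance matrix, S[i,j] = (1/(n-1)) · Σ_k (x_{k,i} - mean_i) · (x_{k,j} - mean_j), divisor n-1 = 3:
  S[X_1,X_1] = ((3.5)·(3.5) + (-3.5)·(-3.5) + (2.5)·(2.5) + (-2.5)·(-2.5)) / 3 = 37/3 = 12.3333
  S[X_1,X_2] = ((3.5)·(-1.25) + (-3.5)·(-0.25) + (2.5)·(3.75) + (-2.5)·(-2.25)) / 3 = 11.5/3 = 3.8333
  S[X_2,X_2] = ((-1.25)·(-1.25) + (-0.25)·(-0.25) + (3.75)·(3.75) + (-2.25)·(-2.25)) / 3 = 20.75/3 = 6.9167
  S = [[12.3333, 3.8333],
 [3.8333, 6.9167]].

Step 3 — invert S. det(S) = 12.3333·6.9167 - (3.8333)² = 70.6111.
  S^{-1} = (1/det) · [[d, -b], [-b, a]] = [[0.098, -0.0543],
 [-0.0543, 0.1747]].

Step 4 — quadratic form (x̄ - mu_0)^T · S^{-1} · (x̄ - mu_0):
  S^{-1} · (x̄ - mu_0) = (-0.2042, 0.0047),
  (x̄ - mu_0)^T · [...] = (-2.5)·(-0.2042) + (-0.75)·(0.0047) = 0.5069.

Step 5 — scale by n: T² = 4 · 0.5069 = 2.0275.

T² ≈ 2.0275
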